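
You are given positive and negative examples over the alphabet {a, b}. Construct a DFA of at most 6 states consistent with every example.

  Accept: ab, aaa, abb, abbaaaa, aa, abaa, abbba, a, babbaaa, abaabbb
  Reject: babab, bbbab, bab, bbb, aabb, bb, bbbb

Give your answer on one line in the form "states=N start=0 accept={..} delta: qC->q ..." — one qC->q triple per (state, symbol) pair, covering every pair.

State merging on the prefix tree: take the shortest (then alphabetical) example prefix whose next move is undefined and point that move at state 0, else 1, else 2, ...; a target is out if some Accept/Reject pair would then sit in one state with the same input left (inseparable). If every existing state is out, open a new one.
a: 0a undefined. 0a->0: no, abb/aabb meet in 0 with "bb" left. Open state 1: 0a->1.
b: 0b undefined. 0b->0: no, ab/bbbab meet in 1 with "b" left. 0b->1: no, ab/bb meet in 1 with "b" left. Open state 2: 0b->2.
aa: 1a undefined. 1a->0: ok.
ab: 1b undefined. 1b->0: no, abaabbb/bbb meet in 2 with "bb" left. 1b->1: ok.
ba: 2a undefined. 2a->0: ok.
bb: 2b undefined. 2b->0: no, aa/aabb meet in 0. 2b->1: no, ab/bbb meet in 1. 2b->2: ok.
All examples now run through 3 states with every (state, symbol) defined. Accept strings end in {0,1}, Reject strings end in {2}; accept={0,1}.

states=3 start=0 accept={0,1} delta: 0a->1 0b->2 1a->0 1b->1 2a->0 2b->2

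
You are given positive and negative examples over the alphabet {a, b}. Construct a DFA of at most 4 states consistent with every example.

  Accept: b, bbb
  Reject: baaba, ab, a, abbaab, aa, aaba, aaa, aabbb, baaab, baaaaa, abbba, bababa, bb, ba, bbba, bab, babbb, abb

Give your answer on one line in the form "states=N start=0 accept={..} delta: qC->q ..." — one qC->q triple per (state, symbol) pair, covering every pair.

State merging on the prefix tree: take the shortest (then alphabetical) example prefix whose next move is undefined and point that move at state 0, else 1, else 2, ...; a target is out if some Accept/Reject pair would then sit in one state with the same input left (inseparable). If every existing state is out, open a new one.
a: 0a undefined. 0a->0: no, b/ab meet in 0 with "b" left. Open state 1: 0a->1.
b: 0b undefined. 0b->0: no, b/bb meet in 0. 0b->1: no, b/a meet in 1. Open state 2: 0b->2.
aa: 1a undefined. 1a->0: no, bbb/aabbb meet in 2 with "bb" left. 1a->1: ok.
ab: 1b undefined. 1b->0: no, b/abb meet in 2. 1b->1: ok.
ba: 2a undefined. 2a->0: no, b/bab meet in 2. 2a->1: ok.
bb: 2b undefined. 2b->0: ok.
All examples now run through 3 states with every (state, symbol) defined. Accept strings end in {2}, Reject strings end in {0,1}; accept={2}.

states=3 start=0 accept={2} delta: 0a->1 0b->2 1a->1 1b->1 2a->1 2b->0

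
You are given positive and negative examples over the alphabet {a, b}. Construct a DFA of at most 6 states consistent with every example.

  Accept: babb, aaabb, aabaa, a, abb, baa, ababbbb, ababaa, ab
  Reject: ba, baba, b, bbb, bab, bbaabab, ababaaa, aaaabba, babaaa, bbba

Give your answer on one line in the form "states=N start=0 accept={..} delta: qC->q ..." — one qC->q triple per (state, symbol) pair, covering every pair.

states=4 start=0 accept={1,3} delta: 0a->1 0b->2 1a->0 1b->1 2a->0 2b->3 3a->0 3b->2

State merging on the prefix tree: take the shortest (then alphabetical) example prefix whose next move is undefined and point that move at state 0, else 1, else 2, ...; a target is out if some Accept/Reject pair would then sit in one state with the same input left (inseparable). If every existing state is out, open a new one.
a: 0a undefined. 0a->0: no, ab/b meet in 0 with "b" left. Open state 1: 0a->1.
b: 0b undefined. 0b->0: no, a/ba meet in 1. 0b->1: no, a/b meet in 1. Open state 2: 0b->2.
aa: 1a undefined. 1a->0: ok.
ab: 1b undefined. 1b->0: no, aaabb/b meet in 2. 1b->1: ok.
ba: 2a undefined. 2a->0: ok.
bb: 2b undefined. 2b->0: no, babb/ba meet in 0. 2b->1: no, babb/bbb meet in 1. 2b->2: no, babb/b meet in 2. Open state 3: 2b->3.
bba: 3a undefined. 3a->0: ok.
bbb: 3b undefined. 3b->0: no, aaabb/bbba meet in 1. 3b->1: no, aaabb/bbb meet in 1. 3b->2: ok.
All examples now run through 4 states with every (state, symbol) defined. Accept strings end in {1,3}, Reject strings end in {0,2}; accept={1,3}.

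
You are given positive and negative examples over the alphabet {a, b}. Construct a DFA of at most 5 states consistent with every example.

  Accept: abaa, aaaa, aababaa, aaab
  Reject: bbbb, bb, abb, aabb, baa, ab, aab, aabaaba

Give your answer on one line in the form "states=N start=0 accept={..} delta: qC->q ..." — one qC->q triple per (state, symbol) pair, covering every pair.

states=4 start=0 accept={3} delta: 0a->1 0b->0 1a->2 1b->1 2a->3 2b->0 3a->3 3b->3

Grow the machine one transition at a time. Run the examples from 0; the earliest place one falls off (shortest prefix, ties alphabetical) gets sent to the lowest-numbered state that keeps every Accept/Reject pair distinguishable — a pair clashes when both reach the same state with identical unread suffix — and to a fresh state only if none does.
a: 0a undefined. 0a->0: no, abaa/baa meet in 0 with "baa" left. Open state 1: 0a->1.
b: 0b undefined. 0b->0: ok.
aa: 1a undefined. 1a->0: no, aaaa/bbbb meet in 0. 1a->1: no, aaaa/baa meet in 1. Open state 2: 1a->2.
ab: 1b undefined. 1b->0: no, abaa/baa meet in 2. 1b->1: ok.
aaa: 2a undefined. 2a->0: no, abaa/bbbb meet in 0. 2a->1: no, abaa/abb meet in 1. 2a->2: no, abaa/baa meet in 2. Open state 3: 2a->3.
aab: 2b undefined. 2b->0: ok.
aaaa: 3a undefined. 3a->0: no, aaaa/bbbb meet in 0. 3a->1: no, aaaa/abb meet in 1. 3a->2: no, aaaa/baa meet in 2. 3a->3: ok.
aaab: 3b undefined. 3b->0: no, aaab/bbbb meet in 0. 3b->1: no, aaab/abb meet in 1. 3b->2: no, aaab/baa meet in 2. 3b->3: ok.
All examples now run through 4 states with every (state, symbol) defined. Accept strings end in {3}, Reject strings end in {0,1,2}; accept={3}.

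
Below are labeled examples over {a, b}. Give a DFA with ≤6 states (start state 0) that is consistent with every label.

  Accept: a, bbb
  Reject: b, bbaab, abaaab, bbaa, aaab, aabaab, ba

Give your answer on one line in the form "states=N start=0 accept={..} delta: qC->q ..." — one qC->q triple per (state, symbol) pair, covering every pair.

states=3 start=0 accept={0} delta: 0a->0 0b->1 1a->1 1b->2 2a->1 2b->0

Fold the examples into a partial DFA from state 0: repeatedly fix the first undefined (state, symbol) met by the shortest-then-alphabetical prefix, trying targets in increasing order and rejecting any under which an Accept and a Reject string meet in one state with the same remainder; add a state when all current targets are rejected. Accepting states are where Accept strings end.
a: 0a undefined. 0a->0: ok.
b: 0b undefined. 0b->0: no, a/b meet in 0. Open state 1: 0b->1.
ba: 1a undefined. 1a->0: no, a/ba meet in 0. 1a->1: ok.
bb: 1b undefined. 1b->0: no, a/abaaab meet in 0. 1b->1: no, bbb/b meet in 1. Open state 2: 1b->2.
bba: 2a undefined. 2a->0: no, a/bbaa meet in 0. 2a->1: ok.
bbb: 2b undefined. 2b->0: ok.
All examples now run through 3 states with every (state, symbol) defined. Accept strings end in {0}, Reject strings end in {1,2}; accept={0}.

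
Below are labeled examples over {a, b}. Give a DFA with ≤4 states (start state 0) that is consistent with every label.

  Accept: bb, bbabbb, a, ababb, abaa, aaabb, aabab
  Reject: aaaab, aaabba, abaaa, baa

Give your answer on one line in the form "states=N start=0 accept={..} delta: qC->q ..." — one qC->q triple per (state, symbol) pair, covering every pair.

states=4 start=0 accept={0,1} delta: 0a->1 0b->0 1a->2 1b->1 2a->1 2b->3 3a->0 3b->0

Grow the machine one transition at a time. Run the examples from 0; the earliest place one falls off (shortest prefix, ties alphabetical) gets sent to the lowest-numbered state that keeps every Accept/Reject pair distinguishable — a pair clashes when both reach the same state with identical unread suffix — and to a fresh state only if none does.
a: 0a undefined. 0a->0: no, abaa/baa meet in 0 with "baa" left. Open state 1: 0a->1.
b: 0b undefined. 0b->0: ok.
aa: 1a undefined. 1a->0: no, bb/aaaab meet in 0. 1a->1: no, a/baa meet in 1. Open state 2: 1a->2.
ab: 1b undefined. 1b->0: no, abaa/baa meet in 2. 1b->1: ok.
aaa: 2a undefined. 2a->0: no, bbabbb/aaaab meet in 1. 2a->1: ok.
aab: 2b undefined. 2b->0: no, bb/aaaab meet in 0. 2b->1: no, bbabbb/aaaab meet in 1. 2b->2: no, ababb/aaaab meet in 2. Open state 3: 2b->3.
aaba: 3a undefined. 3a->0: ok.
ababb: 3b undefined. 3b->0: ok.
All examples now run through 4 states with every (state, symbol) defined. Accept strings end in {0,1}, Reject strings end in {2,3}; accept={0,1}.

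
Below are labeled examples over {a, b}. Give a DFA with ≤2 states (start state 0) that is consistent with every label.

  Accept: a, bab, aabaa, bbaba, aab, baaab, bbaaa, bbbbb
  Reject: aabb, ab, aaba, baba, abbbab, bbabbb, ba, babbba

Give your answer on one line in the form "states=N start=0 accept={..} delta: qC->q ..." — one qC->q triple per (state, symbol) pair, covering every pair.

Grow the machine one transition at a time. Run the examples from 0; the earliest place one falls off (shortest prefix, ties alphabetical) gets sent to the lowest-numbered state that keeps every Accept/Reject pair distinguishable — a pair clashes when both reach the same state with identical unread suffix — and to a fresh state only if none does.
a: 0a undefined. 0a->0: no, aab/ab meet in 0 with "b" left. Open state 1: 0a->1.
b: 0b undefined. 0b->0: no, a/ba meet in 1. 0b->1: ok.
aa: 1a undefined. 1a->0: ok.
ab: 1b undefined. 1b->0: ok.
All examples now run through 2 states with every (state, symbol) defined. Accept strings end in {1}, Reject strings end in {0}; accept={1}.

states=2 start=0 accept={1} delta: 0a->1 0b->1 1a->0 1b->0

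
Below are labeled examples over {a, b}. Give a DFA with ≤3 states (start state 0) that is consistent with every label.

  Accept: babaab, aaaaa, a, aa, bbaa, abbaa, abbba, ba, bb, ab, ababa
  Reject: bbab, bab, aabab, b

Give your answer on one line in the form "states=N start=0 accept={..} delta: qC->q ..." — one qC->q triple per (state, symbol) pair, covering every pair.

states=3 start=0 accept={0,1} delta: 0a->1 0b->2 1a->0 1b->0 2a->0 2b->1

Grow the machine one transition at a time. Run the examples from 0; the earliest place one falls off (shortest prefix, ties alphabetical) gets sent to the lowest-numbered state that keeps every Accept/Reject pair distinguishable — a pair clashes when both reach the same state with identical unread suffix — and to a fresh state only if none does.
a: 0a undefined. 0a->0: no, ab/b meet in 0 with "b" left. Open state 1: 0a->1.
b: 0b undefined. 0b->0: no, bb/b meet in 0. 0b->1: no, a/b meet in 1. Open state 2: 0b->2.
aa: 1a undefined. 1a->0: ok.
ab: 1b undefined. 1b->0: ok.
ba: 2a undefined. 2a->0: ok.
bb: 2b undefined. 2b->0: no, babaab/bbab meet in 0. 2b->1: ok.
All examples now run through 3 states with every (state, symbol) defined. Accept strings end in {0,1}, Reject strings end in {2}; accept={0,1}.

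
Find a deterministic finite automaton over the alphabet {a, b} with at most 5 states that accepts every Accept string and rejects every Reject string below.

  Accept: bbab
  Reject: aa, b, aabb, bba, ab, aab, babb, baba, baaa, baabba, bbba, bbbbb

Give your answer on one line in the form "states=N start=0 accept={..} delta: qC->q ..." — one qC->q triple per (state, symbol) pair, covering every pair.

Grow the machine one transition at a time. Run the examples from 0; the earliest place one falls off (shortest prefix, ties alphabetical) gets sent to the lowest-numbered state that keeps every Accept/Reject pair distinguishable — a pair clashes when both reach the same state with identical unread suffix — and to a fresh state only if none does.
a: 0a undefined. 0a->0: ok.
b: 0b undefined. 0b->0: no, bbab/aa meet in 0. Open state 1: 0b->1.
ba: 1a undefined. 1a->0: ok.
bb: 1b undefined. 1b->0: no, bbab/b meet in 1. 1b->1: no, bbab/b meet in 1. Open state 2: 1b->2.
bba: 2a undefined. 2a->0: no, bbab/b meet in 1. 2a->1: no, bbab/aabb meet in 2. 2a->2: ok.
bbb: 2b undefined. 2b->0: no, bbab/aa meet in 0. 2b->1: no, bbab/b meet in 1. 2b->2: no, bbab/aabb meet in 2. Open state 3: 2b->3.
bbba: 3a undefined. 3a->0: ok.
bbbb: 3b undefined. 3b->0: ok.
All examples now run through 4 states with every (state, symbol) defined. Accept strings end in {3}, Reject strings end in {0,1,2}; accept={3}.

states=4 start=0 accept={3} delta: 0a->0 0b->1 1a->0 1b->2 2a->2 2b->3 3a->0 3b->0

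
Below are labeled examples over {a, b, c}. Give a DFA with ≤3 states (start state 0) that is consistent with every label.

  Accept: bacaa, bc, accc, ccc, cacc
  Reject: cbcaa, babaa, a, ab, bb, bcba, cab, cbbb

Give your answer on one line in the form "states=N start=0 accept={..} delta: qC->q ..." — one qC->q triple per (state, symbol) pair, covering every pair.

Fold the examples into a partial DFA from state 0: repeatedly fix the first undefined (state, symbol) met by the shortest-then-alphabetical prefix, trying targets in increasing order and rejecting any under which an Accept and a Reject string meet in one state with the same remainder; add a state when all current targets are rejected. Accepting states are where Accept strings end.
a: 0a undefined. 0a->0: ok.
b: 0b undefined. 0b->0: ok.
c: 0c undefined. 0c->0: no, bacaa/cbcaa meet in 0. Open state 1: 0c->1.
ca: 1a undefined. 1a->0: no, bacaa/babaa meet in 0. 1a->1: ok.
cb: 1b undefined. 1b->0: no, bacaa/cbcaa meet in 1. 1b->1: no, bacaa/bcba meet in 1. Open state 2: 1b->2.
cc: 1c undefined. 1c->0: ok.
cbb: 2b undefined. 2b->0: ok.
cbc: 2c undefined. 2c->0: ok.
bcba: 2a undefined. 2a->0: ok.
All examples now run through 3 states with every (state, symbol) defined. Accept strings end in {1}, Reject strings end in {0,2}; accept={1}.

states=3 start=0 accept={1} delta: 0a->0 0b->0 0c->1 1a->1 1b->2 1c->0 2a->0 2b->0 2c->0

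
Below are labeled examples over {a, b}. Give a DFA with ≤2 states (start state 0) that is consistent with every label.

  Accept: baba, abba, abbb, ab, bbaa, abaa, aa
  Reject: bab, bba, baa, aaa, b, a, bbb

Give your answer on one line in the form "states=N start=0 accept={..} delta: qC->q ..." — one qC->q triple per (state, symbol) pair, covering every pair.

states=2 start=0 accept={0} delta: 0a->1 0b->1 1a->0 1b->0

Grow the machine one transition at a time. Run the examples from 0; the earliest place one falls off (shortest prefix, ties alphabetical) gets sent to the lowest-numbered state that keeps every Accept/Reject pair distinguishable — a pair clashes when both reach the same state with identical unread suffix — and to a fresh state only if none does.
a: 0a undefined. 0a->0: no, abba/bba meet in 0 with "bba" left. Open state 1: 0a->1.
b: 0b undefined. 0b->0: no, ab/bab meet in 1 with "b" left. 0b->1: ok.
aa: 1a undefined. 1a->0: ok.
ab: 1b undefined. 1b->0: ok.
All examples now run through 2 states with every (state, symbol) defined. Accept strings end in {0}, Reject strings end in {1}; accept={0}.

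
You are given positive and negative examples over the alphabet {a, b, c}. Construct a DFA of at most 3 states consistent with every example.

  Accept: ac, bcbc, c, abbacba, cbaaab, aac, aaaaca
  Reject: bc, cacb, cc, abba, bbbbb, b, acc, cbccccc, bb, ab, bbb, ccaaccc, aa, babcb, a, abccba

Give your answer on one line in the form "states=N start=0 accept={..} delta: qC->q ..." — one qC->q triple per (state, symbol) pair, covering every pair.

Grow the machine one transition at a time. Run the examples from 0; the earliest place one falls off (shortest prefix, ties alphabetical) gets sent to the lowest-numbered state that keeps every Accept/Reject pair distinguishable — a pair clashes when both reach the same state with identical unread suffix — and to a fresh state only if none does.
a: 0a undefined. 0a->0: ok.
b: 0b undefined. 0b->0: no, ac/bc meet in 0 with "c" left. Open state 1: 0b->1.
c: 0c undefined. 0c->0: no, ac/cc meet in 0. 0c->1: no, ac/b meet in 1. Open state 2: 0c->2.
ba: 1a undefined. 1a->0: ok.
bb: 1b undefined. 1b->0: ok.
bc: 1c undefined. 1c->0: no, bcbc/bc meet in 0. 1c->1: ok.
ca: 2a undefined. 2a->0: no, aaaaca/abba meet in 0. 2a->1: no, aaaaca/bc meet in 1. 2a->2: ok.
cb: 2b undefined. 2b->0: no, abbacba/abba meet in 0. 2b->1: no, abbacba/abba meet in 0. 2b->2: ok.
cc: 2c undefined. 2c->0: no, ac/ccaaccc meet in 2. 2c->1: ok.
All examples now run through 3 states with every (state, symbol) defined. Accept strings end in {2}, Reject strings end in {0,1}; accept={2}.

states=3 start=0 accept={2} delta: 0a->0 0b->1 0c->2 1a->0 1b->0 1c->1 2a->2 2b->2 2c->1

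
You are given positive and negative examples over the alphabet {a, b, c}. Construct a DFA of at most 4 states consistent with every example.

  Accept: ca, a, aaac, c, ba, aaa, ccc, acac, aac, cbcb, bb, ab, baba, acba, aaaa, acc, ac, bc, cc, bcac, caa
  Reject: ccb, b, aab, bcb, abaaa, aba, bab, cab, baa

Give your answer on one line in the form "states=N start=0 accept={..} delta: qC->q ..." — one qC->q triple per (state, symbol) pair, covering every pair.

State merging on the prefix tree: take the shortest (then alphabetical) example prefix whose next move is undefined and point that move at state 0, else 1, else 2, ...; a target is out if some Accept/Reject pair would then sit in one state with the same input left (inseparable). If every existing state is out, open a new one.
a: 0a undefined. 0a->0: no, ba/aba meet in 0 with "ba" left. Open state 1: 0a->1.
b: 0b undefined. 0b->0: no, bb/b meet in 0. 0b->1: no, a/b meet in 1. Open state 2: 0b->2.
c: 0c undefined. 0c->0: no, cbcb/bcb meet in 2 with "cb" left. 0c->1: ok.
aa: 1a undefined. 1a->0: ok.
ab: 1b undefined. 1b->0: no, a/abaaa meet in 1. 1b->1: no, ca/abaaa meet in 0. 1b->2: no, ba/aba meet in 2 with "a" left. Open state 3: 1b->3.
ac: 1c undefined. 1c->0: ok.
ba: 2a undefined. 2a->0: no, a/baa meet in 1. 2a->1: no, ca/baa meet in 0. 2a->2: no, ba/ccb meet in 2. 2a->3: ok.
bb: 2b undefined. 2b->0: ok.
bc: 2c undefined. 2c->0: ok.
aba: 3a undefined. 3a->0: no, ca/abaaa meet in 0. 3a->1: no, a/abaaa meet in 1. 3a->2: ok.
bab: 3b undefined. 3b->0: no, ca/bab meet in 0. 3b->1: no, a/bab meet in 1. 3b->2: ok.
cbc: 3c undefined. 3c->0: no, cbcb/ccb meet in 2. 3c->1: ok.
All examples now run through 4 states with every (state, symbol) defined. Accept strings end in {0,1,3}, Reject strings end in {2}; accept={0,1,3}.

states=4 start=0 accept={0,1,3} delta: 0a->1 0b->2 0c->1 1a->0 1b->3 1c->0 2a->3 2b->0 2c->0 3a->2 3b->2 3c->1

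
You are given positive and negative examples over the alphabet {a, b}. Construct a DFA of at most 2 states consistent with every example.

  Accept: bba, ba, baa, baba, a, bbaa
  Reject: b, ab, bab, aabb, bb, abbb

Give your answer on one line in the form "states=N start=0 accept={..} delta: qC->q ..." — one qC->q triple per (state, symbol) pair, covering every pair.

states=2 start=0 accept={0} delta: 0a->0 0b->1 1a->0 1b->1

Grow the machine one transition at a time. Run the examples from 0; the earliest place one falls off (shortest prefix, ties alphabetical) gets sent to the lowest-numbered state that keeps every Accept/Reject pair distinguishable — a pair clashes when both reach the same state with identical unread suffix — and to a fresh state only if none does.
a: 0a undefined. 0a->0: ok.
b: 0b undefined. 0b->0: no, bba/b meet in 0. Open state 1: 0b->1.
ba: 1a undefined. 1a->0: ok.
bb: 1b undefined. 1b->0: no, bba/aabb meet in 0. 1b->1: ok.
All examples now run through 2 states with every (state, symbol) defined. Accept strings end in {0}, Reject strings end in {1}; accept={0}.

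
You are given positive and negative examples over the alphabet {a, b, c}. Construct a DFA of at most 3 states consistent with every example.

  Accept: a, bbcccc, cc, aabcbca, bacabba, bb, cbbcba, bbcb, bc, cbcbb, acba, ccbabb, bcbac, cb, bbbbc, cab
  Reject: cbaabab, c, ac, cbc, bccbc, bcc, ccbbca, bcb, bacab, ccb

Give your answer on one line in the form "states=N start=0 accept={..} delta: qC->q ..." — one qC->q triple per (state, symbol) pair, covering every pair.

states=3 start=0 accept={0,2} delta: 0a->0 0b->1 0c->1 1a->1 1b->2 1c->0 2a->2 2b->0 2c->1

Fold the examples into a partial DFA from state 0: repeatedly fix the first undefined (state, symbol) met by the shortest-then-alphabetical prefix, trying targets in increasing order and rejecting any under which an Accept and a Reject string meet in one state with the same remainder; add a state when all current targets are rejected. Accepting states are where Accept strings end.
a: 0a undefined. 0a->0: ok.
b: 0b undefined. 0b->0: no, cc/bcc meet in 0 with "cc" left. Open state 1: 0b->1.
c: 0c undefined. 0c->0: no, a/c meet in 0. 0c->1: ok.
ba: 1a undefined. 1a->0: no, cab/c meet in 1. 1a->1: ok.
bb: 1b undefined. 1b->0: no, a/cbaabab meet in 0. 1b->1: no, cc/cbc meet in 1 with "c" left. Open state 2: 1b->2.
bc: 1c undefined. 1c->0: ok.
bbb: 2b undefined. 2b->0: ok.
bbc: 2c undefined. 2c->0: no, a/cbc meet in 0. 2c->1: ok.
cba: 2a undefined. 2a->0: no, bb/cbaabab meet in 2. 2a->1: no, bacabba/c meet in 1. 2a->2: ok.
All examples now run through 3 states with every (state, symbol) defined. Accept strings end in {0,2}, Reject strings end in {1}; accept={0,2}.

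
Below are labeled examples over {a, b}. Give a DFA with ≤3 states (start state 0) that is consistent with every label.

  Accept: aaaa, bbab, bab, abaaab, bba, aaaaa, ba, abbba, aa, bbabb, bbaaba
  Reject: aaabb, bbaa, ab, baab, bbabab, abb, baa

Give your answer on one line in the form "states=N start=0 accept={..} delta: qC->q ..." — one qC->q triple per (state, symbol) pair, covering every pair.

Grow the machine one transition at a time. Run the examples from 0; the earliest place one falls off (shortest prefix, ties alphabetical) gets sent to the lowest-numbered state that keeps every Accept/Reject pair distinguishable — a pair clashes when both reach the same state with identical unread suffix — and to a fresh state only if none does.
a: 0a undefined. 0a->0: ok.
b: 0b undefined. 0b->0: no, aaaa/aaabb meet in 0. Open state 1: 0b->1.
ba: 1a undefined. 1a->0: no, aaaa/baa meet in 0. 1a->1: no, bab/aaabb meet in 1 with "b" left. Open state 2: 1a->2.
bb: 1b undefined. 1b->0: no, aaaa/aaabb meet in 0. 1b->1: ok.
baa: 2a undefined. 2a->0: no, aaaa/bbaa meet in 0. 2a->1: ok.
bab: 2b undefined. 2b->0: no, bbabb/aaabb meet in 1. 2b->1: no, bbab/aaabb meet in 1. 2b->2: ok.
All examples now run through 3 states with every (state, symbol) defined. Accept strings end in {0,2}, Reject strings end in {1}; accept={0,2}.

states=3 start=0 accept={0,2} delta: 0a->0 0b->1 1a->2 1b->1 2a->1 2b->2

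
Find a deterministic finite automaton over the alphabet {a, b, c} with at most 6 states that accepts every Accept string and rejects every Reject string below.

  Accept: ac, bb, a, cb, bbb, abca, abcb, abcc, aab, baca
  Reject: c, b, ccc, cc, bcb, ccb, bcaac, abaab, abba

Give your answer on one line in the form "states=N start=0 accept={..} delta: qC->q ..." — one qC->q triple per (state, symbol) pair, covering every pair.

states=5 start=0 accept={0,1,3} delta: 0a->1 0b->2 0c->2 1a->1 1b->3 1c->0 2a->0 2b->1 2c->4 3a->2 3b->3 3c->1 4a->2 4b->2 4c->2

Fold the examples into a partial DFA from state 0: repeatedly fix the first undefined (state, symbol) met by the shortest-then-alphabetical prefix, trying targets in increasing order and rejecting any under which an Accept and a Reject string meet in one state with the same remainder; add a state when all current targets are rejected. Accepting states are where Accept strings end.
a: 0a undefined. 0a->0: no, ac/c meet in 0 with "c" left. Open state 1: 0a->1.
b: 0b undefined. 0b->0: no, bb/b meet in 0. 0b->1: no, a/b meet in 1. Open state 2: 0b->2.
c: 0c undefined. 0c->0: no, cb/b meet in 2. 0c->1: no, ac/cc meet in 1 with "c" left. 0c->2: ok.
aa: 1a undefined. 1a->0: no, aab/c meet in 2. 1a->1: ok.
ab: 1b undefined. 1b->0: no, abca/abba meet in 2 with "a" left. 1b->1: no, a/abaab meet in 1. 1b->2: no, abcb/bcb meet in 2 with "cb" left. Open state 3: 1b->3.
ac: 1c undefined. 1c->0: ok.
ba: 2a undefined. 2a->0: ok.
bb: 2b undefined. 2b->0: no, bbb/c meet in 2. 2b->1: ok.
bc: 2c undefined. 2c->0: no, ac/cc meet in 0. 2c->1: no, ac/ccc meet in 0. 2c->2: no, ac/bcaac meet in 0. 2c->3: no, bbb/cc meet in 3. Open state 4: 2c->4.
aba: 3a undefined. 3a->0: no, bbb/abaab meet in 3. 3a->1: no, bbb/abaab meet in 3. 3a->2: ok.
abb: 3b undefined. 3b->0: no, bb/abba meet in 1. 3b->1: no, bb/abba meet in 1. 3b->2: no, ac/abba meet in 0. 3b->3: ok.
abc: 3c undefined. 3c->0: no, abcb/c meet in 2. 3c->1: ok.
bca: 4a undefined. 4a->0: no, ac/bcaac meet in 0. 4a->1: no, ac/bcaac meet in 0. 4a->2: ok.
bcb: 4b undefined. 4b->0: no, ac/bcb meet in 0. 4b->1: no, bb/bcb meet in 1. 4b->2: ok.
ccc: 4c undefined. 4c->0: no, ac/ccc meet in 0. 4c->1: no, bb/ccc meet in 1. 4c->2: ok.
All examples now run through 5 states with every (state, symbol) defined. Accept strings end in {0,1,3}, Reject strings end in {2,4}; accept={0,1,3}.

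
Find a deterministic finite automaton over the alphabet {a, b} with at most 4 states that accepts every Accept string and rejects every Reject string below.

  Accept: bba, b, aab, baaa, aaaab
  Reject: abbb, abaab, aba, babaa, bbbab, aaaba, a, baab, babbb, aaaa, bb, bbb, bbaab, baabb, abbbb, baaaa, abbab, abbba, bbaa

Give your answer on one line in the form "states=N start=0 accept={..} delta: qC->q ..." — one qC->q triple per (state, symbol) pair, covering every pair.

states=4 start=0 accept={1} delta: 0a->0 0b->1 1a->2 1b->3 2a->3 2b->0 3a->1 3b->2

State merging on the prefix tree: take the shortest (then alphabetical) example prefix whose next move is undefined and point that move at state 0, else 1, else 2, ...; a target is out if some Accept/Reject pair would then sit in one state with the same input left (inseparable). If every existing state is out, open a new one.
a: 0a undefined. 0a->0: ok.
b: 0b undefined. 0b->0: no, bba/abbb meet in 0. Open state 1: 0b->1.
ba: 1a undefined. 1a->0: no, b/abaab meet in 1. 1a->1: no, b/aba meet in 1. Open state 2: 1a->2.
bb: 1b undefined. 1b->0: no, bba/a meet in 0. 1b->1: no, bba/aba meet in 2. 1b->2: no, baaa/bbaa meet in 2 with "aa" left. Open state 3: 1b->3.
baa: 2a undefined. 2a->0: no, b/abaab meet in 1. 2a->1: no, b/baaaa meet in 1. 2a->2: no, baaa/aba meet in 2. 2a->3: ok.
bab: 2b undefined. 2b->0: ok.
bba: 3a undefined. 3a->0: no, bba/babaa meet in 0. 3a->1: ok.
bbb: 3b undefined. 3b->0: no, bba/bbbab meet in 1. 3b->1: no, bba/abbb meet in 1. 3b->2: ok.
All examples now run through 4 states with every (state, symbol) defined. Accept strings end in {1}, Reject strings end in {0,2,3}; accept={1}.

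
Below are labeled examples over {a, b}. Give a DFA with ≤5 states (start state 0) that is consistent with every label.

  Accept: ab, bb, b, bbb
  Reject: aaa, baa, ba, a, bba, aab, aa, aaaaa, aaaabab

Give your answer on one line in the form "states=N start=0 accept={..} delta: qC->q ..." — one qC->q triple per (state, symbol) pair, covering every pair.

Grow the machine one transition at a time. Run the examples from 0; the earliest place one falls off (shortest prefix, ties alphabetical) gets sent to the lowest-numbered state that keeps every Accept/Reject pair distinguishable — a pair clashes when both reach the same state with identical unread suffix — and to a fresh state only if none does.
a: 0a undefined. 0a->0: no, ab/aab meet in 0 with "b" left. Open state 1: 0a->1.
b: 0b undefined. 0b->0: ok.
aa: 1a undefined. 1a->0: no, ab/aaaabab meet in 1 with "b" left. 1a->1: no, ab/aab meet in 1 with "b" left. Open state 2: 1a->2.
ab: 1b undefined. 1b->0: ok.
aaa: 2a undefined. 2a->0: no, ab/aaa meet in 0. 2a->1: ok.
aab: 2b undefined. 2b->0: no, ab/aab meet in 0. 2b->1: ok.
All examples now run through 3 states with every (state, symbol) defined. Accept strings end in {0}, Reject strings end in {1,2}; accept={0}.

states=3 start=0 accept={0} delta: 0a->1 0b->0 1a->2 1b->0 2a->1 2b->1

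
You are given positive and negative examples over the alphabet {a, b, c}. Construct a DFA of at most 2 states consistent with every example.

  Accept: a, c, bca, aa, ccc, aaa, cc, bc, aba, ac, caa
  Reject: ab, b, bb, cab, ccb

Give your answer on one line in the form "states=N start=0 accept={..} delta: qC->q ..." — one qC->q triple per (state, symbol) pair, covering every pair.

State merging on the prefix tree: take the shortest (then alphabetical) example prefix whose next move is undefined and point that move at state 0, else 1, else 2, ...; a target is out if some Accept/Reject pair would then sit in one state with the same input left (inseparable). If every existing state is out, open a new one.
a: 0a undefined. 0a->0: ok.
b: 0b undefined. 0b->0: no, a/ab meet in 0. Open state 1: 0b->1.
c: 0c undefined. 0c->0: ok.
bb: 1b undefined. 1b->0: no, a/bb meet in 0. 1b->1: ok.
bc: 1c undefined. 1c->0: ok.
aba: 1a undefined. 1a->0: ok.
All examples now run through 2 states with every (state, symbol) defined. Accept strings end in {0}, Reject strings end in {1}; accept={0}.

states=2 start=0 accept={0} delta: 0a->0 0b->1 0c->0 1a->0 1b->1 1c->0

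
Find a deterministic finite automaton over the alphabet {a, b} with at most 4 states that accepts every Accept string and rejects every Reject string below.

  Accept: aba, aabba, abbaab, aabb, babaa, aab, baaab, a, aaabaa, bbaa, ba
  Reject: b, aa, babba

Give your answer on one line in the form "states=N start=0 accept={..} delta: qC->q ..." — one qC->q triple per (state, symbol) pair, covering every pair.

states=3 start=0 accept={0,1} delta: 0a->1 0b->2 1a->2 1b->0 2a->0 2b->1

Grow the machine one transition at a time. Run the examples from 0; the earliest place one falls off (shortest prefix, ties alphabetical) gets sent to the lowest-numbered state that keeps every Accept/Reject pair distinguishable — a pair clashes when both reach the same state with identical unread suffix — and to a fresh state only if none does.
a: 0a undefined. 0a->0: no, aab/b meet in 0 with "b" left. Open state 1: 0a->1.
b: 0b undefined. 0b->0: no, bbaa/aa meet in 1 with "a" left. 0b->1: no, aabba/babba meet in 1 with "abba" left. Open state 2: 0b->2.
aa: 1a undefined. 1a->0: no, aab/b meet in 2. 1a->1: no, a/aa meet in 1. 1a->2: ok.
ab: 1b undefined. 1b->0: ok.
ba: 2a undefined. 2a->0: ok.
bb: 2b undefined. 2b->0: no, aba/babba meet in 1. 2b->1: ok.
All examples now run through 3 states with every (state, symbol) defined. Accept strings end in {0,1}, Reject strings end in {2}; accept={0,1}.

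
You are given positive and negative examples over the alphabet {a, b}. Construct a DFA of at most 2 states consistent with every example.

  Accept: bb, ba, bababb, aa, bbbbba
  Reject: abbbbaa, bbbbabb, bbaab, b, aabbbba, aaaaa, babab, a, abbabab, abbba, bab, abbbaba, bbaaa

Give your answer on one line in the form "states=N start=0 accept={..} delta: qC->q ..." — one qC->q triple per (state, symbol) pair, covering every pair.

Grow the machine one transition at a time. Run the examples from 0; the earliest place one falls off (shortest prefix, ties alphabetical) gets sent to the lowest-numbered state that keeps every Accept/Reject pair distinguishable — a pair clashes when both reach the same state with identical unread suffix — and to a fresh state only if none does.
a: 0a undefined. 0a->0: no, aa/aaaaa meet in 0. Open state 1: 0a->1.
b: 0b undefined. 0b->0: no, bb/b meet in 0. 0b->1: ok.
aa: 1a undefined. 1a->0: ok.
ab: 1b undefined. 1b->0: ok.
All examples now run through 2 states with every (state, symbol) defined. Accept strings end in {0}, Reject strings end in {1}; accept={0}.

states=2 start=0 accept={0} delta: 0a->1 0b->1 1a->0 1b->0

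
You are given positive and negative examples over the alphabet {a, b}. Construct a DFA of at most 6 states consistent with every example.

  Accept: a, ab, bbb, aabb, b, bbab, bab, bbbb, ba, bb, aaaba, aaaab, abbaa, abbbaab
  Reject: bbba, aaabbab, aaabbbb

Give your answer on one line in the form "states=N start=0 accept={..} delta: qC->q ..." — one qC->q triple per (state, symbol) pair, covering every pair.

State merging on the prefix tree: take the shortest (then alphabetical) example prefix whose next move is undefined and point that move at state 0, else 1, else 2, ...; a target is out if some Accept/Reject pair would then sit in one state with the same input left (inseparable). If every existing state is out, open a new one.
a: 0a undefined. 0a->0: no, bbab/aaabbab meet in 0 with "bbab" left. Open state 1: 0a->1.
b: 0b undefined. 0b->0: no, a/bbba meet in 1. 0b->1: ok.
aa: 1a undefined. 1a->0: ok.
ab: 1b undefined. 1b->0: no, a/aaabbab meet in 1. 1b->1: no, a/aaabbab meet in 1. Open state 2: 1b->2.
abb: 2b undefined. 2b->0: no, a/bbba meet in 1. 2b->1: no, a/aaabbab meet in 1. 2b->2: no, ab/aaabbbb meet in 2. Open state 3: 2b->3.
bba: 2a undefined. 2a->0: ok.
abba: 3a undefined. 3a->0: no, a/aaabbab meet in 1. 3a->1: no, a/bbba meet in 1. 3a->2: no, ab/bbba meet in 2. 3a->3: no, bbb/bbba meet in 3. Open state 4: 3a->4.
abbb: 3b undefined. 3b->0: no, a/aaabbbb meet in 1. 3b->1: no, ab/aaabbbb meet in 2. 3b->2: no, bbb/aaabbbb meet in 3. 3b->3: no, bbb/aaabbbb meet in 3. 3b->4: no, bbbb/bbba meet in 4. Open state 5: 3b->5.
abbaa: 4a undefined. 4a->0: ok.
abbba: 5a undefined. 5a->0: ok.
aaabbab: 4b undefined. 4b->0: no, ba/aaabbab meet in 0. 4b->1: no, a/aaabbab meet in 1. 4b->2: no, ab/aaabbab meet in 2. 4b->3: no, bbb/aaabbab meet in 3. 4b->4: ok.
aaabbbb: 5b undefined. 5b->0: no, ba/aaabbbb meet in 0. 5b->1: no, a/aaabbbb meet in 1. 5b->2: no, ab/aaabbbb meet in 2. 5b->3: no, bbb/aaabbbb meet in 3. 5b->4: ok.
All examples now run through 6 states with every (state, symbol) defined. Accept strings end in {0,1,2,3,5}, Reject strings end in {4}; accept={0,1,2,3,5}.

states=6 start=0 accept={0,1,2,3,5} delta: 0a->1 0b->1 1a->0 1b->2 2a->0 2b->3 3a->4 3b->5 4a->0 4b->4 5a->0 5b->4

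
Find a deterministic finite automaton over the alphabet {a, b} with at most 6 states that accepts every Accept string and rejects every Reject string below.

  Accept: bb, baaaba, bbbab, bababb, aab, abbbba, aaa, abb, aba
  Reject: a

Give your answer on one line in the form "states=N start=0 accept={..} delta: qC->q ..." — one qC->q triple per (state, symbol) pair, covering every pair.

Fold the examples into a partial DFA from state 0: repeatedly fix the first undefined (state, symbol) met by the shortest-then-alphabetical prefix, trying targets in increasing order and rejecting any under which an Accept and a Reject string meet in one state with the same remainder; add a state when all current targets are rejected. Accepting states are where Accept strings end.
a: 0a undefined. 0a->0: no, aaa/a meet in 0. Open state 1: 0a->1.
b: 0b undefined. 0b->0: ok.
aa: 1a undefined. 1a->0: no, aaa/a meet in 1. 1a->1: no, aaa/a meet in 1. Open state 2: 1a->2.
ab: 1b undefined. 1b->0: no, abbbba/a meet in 1. 1b->1: no, bbbab/a meet in 1. 1b->2: ok.
aaa: 2a undefined. 2a->0: no, baaaba/a meet in 1. 2a->1: no, baaaba/a meet in 1. 2a->2: ok.
aab: 2b undefined. 2b->0: no, baaaba/a meet in 1. 2b->1: no, aab/a meet in 1. 2b->2: ok.
All examples now run through 3 states with every (state, symbol) defined. Accept strings end in {0,2}, Reject strings end in {1}; accept={0,2}.

states=3 start=0 accept={0,2} delta: 0a->1 0b->0 1a->2 1b->2 2a->2 2b->2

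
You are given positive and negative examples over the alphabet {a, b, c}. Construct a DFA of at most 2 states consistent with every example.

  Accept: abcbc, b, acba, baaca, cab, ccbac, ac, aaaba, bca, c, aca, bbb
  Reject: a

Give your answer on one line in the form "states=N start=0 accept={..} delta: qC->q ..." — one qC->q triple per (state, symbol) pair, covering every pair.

states=2 start=0 accept={1} delta: 0a->0 0b->1 0c->1 1a->1 1b->1 1c->1

Grow the machine one transition at a time. Run the examples from 0; the earliest place one falls off (shortest prefix, ties alphabetical) gets sent to the lowest-numbered state that keeps every Accept/Reject pair distinguishable — a pair clashes when both reach the same state with identical unread suffix — and to a fresh state only if none does.
a: 0a undefined. 0a->0: ok.
b: 0b undefined. 0b->0: no, b/a meet in 0. Open state 1: 0b->1.
c: 0c undefined. 0c->0: no, ac/a meet in 0. 0c->1: ok.
ba: 1a undefined. 1a->0: no, baaca/a meet in 0. 1a->1: ok.
bb: 1b undefined. 1b->0: no, acba/a meet in 0. 1b->1: ok.
bc: 1c undefined. 1c->0: no, abcbc/a meet in 0. 1c->1: ok.
All examples now run through 2 states with every (state, symbol) defined. Accept strings end in {1}, Reject strings end in {0}; accept={1}.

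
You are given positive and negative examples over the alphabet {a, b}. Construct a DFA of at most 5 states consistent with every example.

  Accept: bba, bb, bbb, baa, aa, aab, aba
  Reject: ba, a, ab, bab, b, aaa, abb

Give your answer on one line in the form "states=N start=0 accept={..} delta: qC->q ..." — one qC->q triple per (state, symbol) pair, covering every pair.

Grow the machine one transition at a time. Run the examples from 0; the earliest place one falls off (shortest prefix, ties alphabetical) gets sent to the lowest-numbered state that keeps every Accept/Reject pair distinguishable — a pair clashes when both reach the same state with identical unread suffix — and to a fresh state only if none does.
a: 0a undefined. 0a->0: no, bb/abb meet in 0 with "bb" left. Open state 1: 0a->1.
b: 0b undefined. 0b->0: no, bba/ba meet in 1. 0b->1: no, bb/ab meet in 1 with "b" left. Open state 2: 0b->2.
aa: 1a undefined. 1a->0: no, aab/b meet in 2. 1a->1: no, aa/a meet in 1. 1a->2: no, aa/b meet in 2. Open state 3: 1a->3.
ab: 1b undefined. 1b->0: no, aba/a meet in 1. 1b->1: ok.
ba: 2a undefined. 2a->0: no, baa/a meet in 1. 2a->1: ok.
bb: 2b undefined. 2b->0: no, bba/ba meet in 1. 2b->1: no, bb/ba meet in 1. 2b->2: no, bba/ba meet in 1. 2b->3: no, bba/aaa meet in 3 with "a" left. Open state 4: 2b->4.
aaa: 3a undefined. 3a->0: ok.
aab: 3b undefined. 3b->0: no, aab/aaa meet in 0. 3b->1: no, aab/ba meet in 1. 3b->2: no, aab/b meet in 2. 3b->3: ok.
bba: 4a undefined. 4a->0: no, bba/aaa meet in 0. 4a->1: no, bba/ba meet in 1. 4a->2: no, bba/b meet in 2. 4a->3: ok.
bbb: 4b undefined. 4b->0: no, bbb/aaa meet in 0. 4b->1: no, bbb/ba meet in 1. 4b->2: no, bbb/b meet in 2. 4b->3: ok.
All examples now run through 5 states with every (state, symbol) defined. Accept strings end in {3,4}, Reject strings end in {0,1,2}; accept={3,4}.

states=5 start=0 accept={3,4} delta: 0a->1 0b->2 1a->3 1b->1 2a->1 2b->4 3a->0 3b->3 4a->3 4b->3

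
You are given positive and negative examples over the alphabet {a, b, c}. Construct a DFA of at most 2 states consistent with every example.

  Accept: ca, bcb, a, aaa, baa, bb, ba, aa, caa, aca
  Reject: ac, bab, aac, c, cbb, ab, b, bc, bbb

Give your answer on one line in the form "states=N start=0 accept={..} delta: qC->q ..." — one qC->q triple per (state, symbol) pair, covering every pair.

Fold the examples into a partial DFA from state 0: repeatedly fix the first undefined (state, symbol) met by the shortest-then-alphabetical prefix, trying targets in increasing order and rejecting any under which an Accept and a Reject string meet in one state with the same remainder; add a state when all current targets are rejected. Accepting states are where Accept strings end.
a: 0a undefined. 0a->0: ok.
b: 0b undefined. 0b->0: no, a/bab meet in 0. Open state 1: 0b->1.
c: 0c undefined. 0c->0: no, ca/ac meet in 0. 0c->1: ok.
ba: 1a undefined. 1a->0: ok.
bb: 1b undefined. 1b->0: ok.
bc: 1c undefined. 1c->0: no, ca/bc meet in 0. 1c->1: ok.
All examples now run through 2 states with every (state, symbol) defined. Accept strings end in {0}, Reject strings end in {1}; accept={0}.

states=2 start=0 accept={0} delta: 0a->0 0b->1 0c->1 1a->0 1b->0 1c->1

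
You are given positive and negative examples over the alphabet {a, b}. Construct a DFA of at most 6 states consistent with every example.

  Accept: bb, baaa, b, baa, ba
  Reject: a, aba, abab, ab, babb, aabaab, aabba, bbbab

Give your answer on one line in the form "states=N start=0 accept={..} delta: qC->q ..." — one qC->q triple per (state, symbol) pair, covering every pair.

Grow the machine one transition at a time. Run the examples from 0; the earliest place one falls off (shortest prefix, ties alphabetical) gets sent to the lowest-numbered state that keeps every Accept/Reject pair distinguishable — a pair clashes when both reach the same state with identical unread suffix — and to a fresh state only if none does.
a: 0a undefined. 0a->0: no, b/ab meet in 0 with "b" left. Open state 1: 0a->1.
b: 0b undefined. 0b->0: no, ba/a meet in 1. 0b->1: no, bb/ab meet in 1 with "b" left. Open state 2: 0b->2.
aa: 1a undefined. 1a->0: ok.
ab: 1b undefined. 1b->0: ok.
ba: 2a undefined. 2a->0: no, bb/babb meet in 2 with "b" left. 2a->1: no, baaa/a meet in 1. 2a->2: no, bb/aabaab meet in 2 with "b" left. Open state 3: 2a->3.
bb: 2b undefined. 2b->0: no, bb/abab meet in 0. 2b->1: no, bb/a meet in 1. 2b->2: no, ba/aabba meet in 3. 2b->3: no, baa/aabba meet in 3 with "a" left. Open state 4: 2b->4.
baa: 3a undefined. 3a->0: no, baaa/a meet in 1. 3a->1: no, baaa/abab meet in 0. 3a->2: no, bb/aabaab meet in 4. 3a->3: ok.
bab: 3b undefined. 3b->0: no, b/babb meet in 2. 3b->1: ok.
bbb: 4b undefined. 4b->0: ok.
aabba: 4a undefined. 4a->0: ok.
All examples now run through 5 states with every (state, symbol) defined. Accept strings end in {2,3,4}, Reject strings end in {0,1}; accept={2,3,4}.

states=5 start=0 accept={2,3,4} delta: 0a->1 0b->2 1a->0 1b->0 2a->3 2b->4 3a->3 3b->1 4a->0 4b->0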